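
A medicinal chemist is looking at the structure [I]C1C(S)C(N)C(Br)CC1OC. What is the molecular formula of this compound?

Walk through each heavy atom and fill implicit hydrogens from standard valence (C 4, N 3, O 2, S 2, halogen 1):
  atom 1: I with explicit H count 0
  atom 2: C, bond orders sum to 3 (valence 4) → 1 H
  atom 3: C, bond orders sum to 3 (valence 4) → 1 H
  atom 4: S, bond orders sum to 1 (valence 2) → 1 H
  atom 5: C, bond orders sum to 3 (valence 4) → 1 H
  atom 6: N, bond orders sum to 1 (valence 3) → 2 H
  atom 7: C, bond orders sum to 3 (valence 4) → 1 H
  atom 8: Br (halogen, monovalent) → 0 H
  atom 9: C, bond orders sum to 2 (valence 4) → 2 H
  atom 10: C, bond orders sum to 3 (valence 4) → 1 H
  atom 11: O, bond orders sum to 2 (valence 2) → 0 H
  atom 12: C, bond orders sum to 1 (valence 4) → 3 H
Totals → C:7, H:13, Br:1, I:1, N:1, O:1, S:1.
In Hill order: C7H13BrINOS.

C7H13BrINOS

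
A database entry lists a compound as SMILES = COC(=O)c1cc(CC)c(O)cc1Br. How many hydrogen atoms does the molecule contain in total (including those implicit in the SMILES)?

Walk through each heavy atom and fill implicit hydrogens from standard valence (C 4, N 3, O 2, S 2, halogen 1); for lowercase aromatic atoms, an aromatic c carries 1 H when it has two neighbours and 0 H with three, and aromatic n carries 0 H:
  atom 1: C, bond orders sum to 1 (valence 4) → 3 H
  atom 2: O, bond orders sum to 2 (valence 2) → 0 H
  atom 3: C, bond orders sum to 4 (valence 4) → 0 H
  atom 4: O, bond orders sum to 2 (valence 2) → 0 H
  atom 5: aromatic c, 3 neighbours → 0 H
  atom 6: aromatic c, 2 neighbours → 1 H
  atom 7: aromatic c, 3 neighbours → 0 H
  atom 8: C, bond orders sum to 2 (valence 4) → 2 H
  atom 9: C, bond orders sum to 1 (valence 4) → 3 H
  atom 10: aromatic c, 3 neighbours → 0 H
  atom 11: O, bond orders sum to 1 (valence 2) → 1 H
  atom 12: aromatic c, 2 neighbours → 1 H
  atom 13: aromatic c, 3 neighbours → 0 H
  atom 14: Br (halogen, monovalent) → 0 H
Total hydrogens: 11.

11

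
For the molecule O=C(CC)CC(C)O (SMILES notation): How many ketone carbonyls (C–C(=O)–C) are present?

1

The ketone motif appears at heavy-atom position 2 in the SMILES.
Other groups present: 1 hydroxyl.
Ketone count: 1.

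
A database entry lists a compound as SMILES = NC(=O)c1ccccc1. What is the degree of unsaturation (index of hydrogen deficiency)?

Molecular formula: C7H7NO.
DoU = (2C + 2 + N − H − X) / 2, where X is the halogen count and O/S are ignored.
    = (2·7 + 2 + 1 − 7 − 0) / 2 = 10 / 2 = 5.

5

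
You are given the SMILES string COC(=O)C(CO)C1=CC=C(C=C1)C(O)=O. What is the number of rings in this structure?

In SMILES, each pair of matching ring-closure digits denotes one ring-closing bond; the number of such bonds equals the number of independent rings.
Ring-closure bonds here: 1.

1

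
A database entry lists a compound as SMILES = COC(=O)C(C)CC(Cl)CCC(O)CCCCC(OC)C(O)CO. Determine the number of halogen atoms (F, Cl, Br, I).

1

Halogen atoms appear at heavy-atom position 9 (1×Cl).
Other groups present: 1 ester, 1 ether, 3 hydroxyl.
Halogen count: 1.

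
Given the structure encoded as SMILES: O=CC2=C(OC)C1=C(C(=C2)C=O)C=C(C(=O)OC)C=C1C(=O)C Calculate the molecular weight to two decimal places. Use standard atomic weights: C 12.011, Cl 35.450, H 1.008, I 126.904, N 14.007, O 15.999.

First, the molecular formula is C17H14O6 (counting implicit H from valence).
  C: 17 × 12.011 = 204.187
  H: 14 × 1.008 = 14.112
  O: 6 × 15.999 = 95.994
Sum: 17×12.011 + 14×1.008 + 6×15.999 = 314.293 → 314.29 g/mol.

314.29 g/mol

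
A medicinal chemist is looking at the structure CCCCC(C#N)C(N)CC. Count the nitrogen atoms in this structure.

Scan the SMILES for N atoms (remember two-letter symbols like Cl and Br are single atoms).
Nitrogen count: 2.

2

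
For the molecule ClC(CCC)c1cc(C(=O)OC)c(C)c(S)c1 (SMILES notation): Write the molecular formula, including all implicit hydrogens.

Walk through each heavy atom and fill implicit hydrogens from standard valence (C 4, N 3, O 2, S 2, halogen 1); for lowercase aromatic atoms, an aromatic c carries 1 H when it has two neighbours and 0 H with three, and aromatic n carries 0 H:
  atom 1: Cl (halogen, monovalent) → 0 H
  atom 2: C, bond orders sum to 3 (valence 4) → 1 H
  atom 3: C, bond orders sum to 2 (valence 4) → 2 H
  atom 4: C, bond orders sum to 2 (valence 4) → 2 H
  atom 5: C, bond orders sum to 1 (valence 4) → 3 H
  atom 6: aromatic c, 3 neighbours → 0 H
  atom 7: aromatic c, 2 neighbours → 1 H
  atom 8: aromatic c, 3 neighbours → 0 H
  atom 9: C, bond orders sum to 4 (valence 4) → 0 H
  atom 10: O, bond orders sum to 2 (valence 2) → 0 H
  atom 11: O, bond orders sum to 2 (valence 2) → 0 H
  atom 12: C, bond orders sum to 1 (valence 4) → 3 H
  atom 13: aromatic c, 3 neighbours → 0 H
  atom 14: C, bond orders sum to 1 (valence 4) → 3 H
  atom 15: aromatic c, 3 neighbours → 0 H
  atom 16: S, bond orders sum to 1 (valence 2) → 1 H
  atom 17: aromatic c, 2 neighbours → 1 H
Totals → C:13, H:17, Cl:1, O:2, S:1.
In Hill order: C13H17ClO2S.

C13H17ClO2S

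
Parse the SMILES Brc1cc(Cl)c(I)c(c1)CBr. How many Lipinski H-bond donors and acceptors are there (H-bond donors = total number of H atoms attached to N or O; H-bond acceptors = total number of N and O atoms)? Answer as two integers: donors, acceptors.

0, 0

Donors: find every N or O and count the H atoms it carries.
  (no N or O atoms present)
Lipinski HBD = 0.
Acceptors: N atoms = 0, O atoms = 0 → HBA = 0.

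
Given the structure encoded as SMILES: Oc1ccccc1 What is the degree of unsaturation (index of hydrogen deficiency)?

4

Molecular formula: C6H6O.
DoU = (2C + 2 + N − H − X) / 2, where X is the halogen count and O/S are ignored.
    = (2·6 + 2 + 0 − 6 − 0) / 2 = 8 / 2 = 4.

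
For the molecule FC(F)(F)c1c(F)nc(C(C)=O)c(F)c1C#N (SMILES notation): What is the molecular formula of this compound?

C9H3F5N2O

Walk through each heavy atom and fill implicit hydrogens from standard valence (C 4, N 3, O 2, S 2, halogen 1); for lowercase aromatic atoms, an aromatic c carries 1 H when it has two neighbours and 0 H with three, and aromatic n carries 0 H:
  atom 1: F (halogen, monovalent) → 0 H
  atom 2: C, bond orders sum to 4 (valence 4) → 0 H
  atom 3: F (halogen, monovalent) → 0 H
  atom 4: F (halogen, monovalent) → 0 H
  atom 5: aromatic c, 3 neighbours → 0 H
  atom 6: aromatic c, 3 neighbours → 0 H
  atom 7: F (halogen, monovalent) → 0 H
  atom 8: aromatic n, 2 neighbours → 0 H
  atom 9: aromatic c, 3 neighbours → 0 H
  atom 10: C, bond orders sum to 4 (valence 4) → 0 H
  atom 11: C, bond orders sum to 1 (valence 4) → 3 H
  atom 12: O, bond orders sum to 2 (valence 2) → 0 H
  atom 13: aromatic c, 3 neighbours → 0 H
  atom 14: F (halogen, monovalent) → 0 H
  atom 15: aromatic c, 3 neighbours → 0 H
  atom 16: C, bond orders sum to 4 (valence 4) → 0 H
  atom 17: N, bond orders sum to 3 (valence 3) → 0 H
Totals → C:9, H:3, F:5, N:2, O:1.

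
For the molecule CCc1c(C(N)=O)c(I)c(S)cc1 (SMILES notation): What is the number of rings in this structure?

In SMILES, each pair of matching ring-closure digits denotes one ring-closing bond; the number of such bonds equals the number of independent rings.
Ring-closure bonds here: 1.

1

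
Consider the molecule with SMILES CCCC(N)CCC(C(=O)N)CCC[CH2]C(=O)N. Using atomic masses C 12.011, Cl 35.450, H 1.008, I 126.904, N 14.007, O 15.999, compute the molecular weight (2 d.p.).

First, the molecular formula is C13H27N3O2 (counting implicit H from valence).
  C: 13 × 12.011 = 156.143
  H: 27 × 1.008 = 27.216
  N: 3 × 14.007 = 42.021
  O: 2 × 15.999 = 31.998
Sum: 13×12.011 + 27×1.008 + 3×14.007 + 2×15.999 = 257.378 → 257.38 g/mol.

257.38 g/mol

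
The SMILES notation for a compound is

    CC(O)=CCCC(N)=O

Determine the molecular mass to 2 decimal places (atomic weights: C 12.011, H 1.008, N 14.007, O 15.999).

First, the molecular formula is C6H11NO2 (counting implicit H from valence).
  C: 6 × 12.011 = 72.066
  H: 11 × 1.008 = 11.088
  N: 1 × 14.007 = 14.007
  O: 2 × 15.999 = 31.998
Sum: 6×12.011 + 11×1.008 + 1×14.007 + 2×15.999 = 129.159 → 129.16 g/mol.

129.16 g/mol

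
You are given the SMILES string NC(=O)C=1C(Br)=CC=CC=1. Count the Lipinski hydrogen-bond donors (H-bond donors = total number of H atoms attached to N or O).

Donors: find every N or O and count the H atoms it carries.
  atom 1 (N): bond orders sum to 1 → 2 H
  atom 3 (O): bond orders sum to 2 → 0 H
Lipinski HBD = 2.

2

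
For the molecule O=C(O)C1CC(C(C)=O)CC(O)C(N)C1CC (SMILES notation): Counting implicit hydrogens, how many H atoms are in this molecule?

Walk through each heavy atom and fill implicit hydrogens from standard valence (C 4, N 3, O 2, S 2, halogen 1):
  atom 1: O, bond orders sum to 2 (valence 2) → 0 H
  atom 2: C, bond orders sum to 4 (valence 4) → 0 H
  atom 3: O, bond orders sum to 1 (valence 2) → 1 H
  atom 4: C, bond orders sum to 3 (valence 4) → 1 H
  atom 5: C, bond orders sum to 2 (valence 4) → 2 H
  atom 6: C, bond orders sum to 3 (valence 4) → 1 H
  atom 7: C, bond orders sum to 4 (valence 4) → 0 H
  atom 8: C, bond orders sum to 1 (valence 4) → 3 H
  atom 9: O, bond orders sum to 2 (valence 2) → 0 H
  atom 10: C, bond orders sum to 2 (valence 4) → 2 H
  atom 11: C, bond orders sum to 3 (valence 4) → 1 H
  atom 12: O, bond orders sum to 1 (valence 2) → 1 H
  atom 13: C, bond orders sum to 3 (valence 4) → 1 H
  atom 14: N, bond orders sum to 1 (valence 3) → 2 H
  atom 15: C, bond orders sum to 3 (valence 4) → 1 H
  atom 16: C, bond orders sum to 2 (valence 4) → 2 H
  atom 17: C, bond orders sum to 1 (valence 4) → 3 H
Total hydrogens: 21.

21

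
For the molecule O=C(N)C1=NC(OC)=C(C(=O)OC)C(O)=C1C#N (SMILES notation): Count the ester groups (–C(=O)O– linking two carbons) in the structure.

1

The ester motif appears at heavy-atom position 10 in the SMILES.
Other groups present: 1 amide, 1 ether, 1 hydroxyl, 1 nitrile.
Ester count: 1.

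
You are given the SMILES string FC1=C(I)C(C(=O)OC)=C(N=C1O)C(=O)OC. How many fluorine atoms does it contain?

Scan the SMILES for F atoms (remember two-letter symbols like Cl and Br are single atoms).
Fluorine count: 1.

1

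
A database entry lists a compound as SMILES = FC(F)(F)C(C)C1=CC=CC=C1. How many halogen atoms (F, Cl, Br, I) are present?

Halogen atoms appear at heavy-atom positions 1, 3, 4 (3×F).
Halogen count: 3.

3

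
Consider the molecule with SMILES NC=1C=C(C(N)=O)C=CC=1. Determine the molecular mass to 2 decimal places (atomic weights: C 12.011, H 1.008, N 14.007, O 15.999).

136.15 g/mol

First, the molecular formula is C7H8N2O (counting implicit H from valence).
  C: 7 × 12.011 = 84.077
  H: 8 × 1.008 = 8.064
  N: 2 × 14.007 = 28.014
  O: 1 × 15.999 = 15.999
Sum: 7×12.011 + 8×1.008 + 2×14.007 + 1×15.999 = 136.154 → 136.15 g/mol.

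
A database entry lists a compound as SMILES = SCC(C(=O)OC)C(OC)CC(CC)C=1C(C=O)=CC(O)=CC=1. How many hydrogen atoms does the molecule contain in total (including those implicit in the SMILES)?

24

Walk through each heavy atom and fill implicit hydrogens from standard valence (C 4, N 3, O 2, S 2, halogen 1):
  atom 1: S, bond orders sum to 1 (valence 2) → 1 H
  atom 2: C, bond orders sum to 2 (valence 4) → 2 H
  atom 3: C, bond orders sum to 3 (valence 4) → 1 H
  atom 4: C, bond orders sum to 4 (valence 4) → 0 H
  atom 5: O, bond orders sum to 2 (valence 2) → 0 H
  atom 6: O, bond orders sum to 2 (valence 2) → 0 H
  atom 7: C, bond orders sum to 1 (valence 4) → 3 H
  atom 8: C, bond orders sum to 3 (valence 4) → 1 H
  atom 9: O, bond orders sum to 2 (valence 2) → 0 H
  atom 10: C, bond orders sum to 1 (valence 4) → 3 H
  atom 11: C, bond orders sum to 2 (valence 4) → 2 H
  atom 12: C, bond orders sum to 3 (valence 4) → 1 H
  atom 13: C, bond orders sum to 2 (valence 4) → 2 H
  atom 14: C, bond orders sum to 1 (valence 4) → 3 H
  atom 15: C, bond orders sum to 4 (valence 4) → 0 H
  atom 16: C, bond orders sum to 4 (valence 4) → 0 H
  atom 17: C, bond orders sum to 3 (valence 4) → 1 H
  atom 18: O, bond orders sum to 2 (valence 2) → 0 H
  atom 19: C, bond orders sum to 3 (valence 4) → 1 H
  atom 20: C, bond orders sum to 4 (valence 4) → 0 H
  atom 21: O, bond orders sum to 1 (valence 2) → 1 H
  atom 22: C, bond orders sum to 3 (valence 4) → 1 H
  atom 23: C, bond orders sum to 3 (valence 4) → 1 H
Total hydrogens: 24.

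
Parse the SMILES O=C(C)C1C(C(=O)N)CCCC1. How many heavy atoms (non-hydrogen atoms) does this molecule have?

Every atom symbol written in the SMILES (organic subset) is one heavy atom; implicit H are not written.
Heavy atoms by element → C:9, N:1, O:2.
Total: 12.

12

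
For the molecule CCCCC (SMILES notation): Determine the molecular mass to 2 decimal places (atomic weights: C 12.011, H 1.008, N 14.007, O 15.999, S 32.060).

First, the molecular formula is C5H12 (counting implicit H from valence).
  C: 5 × 12.011 = 60.055
  H: 12 × 1.008 = 12.096
Sum: 5×12.011 + 12×1.008 = 72.151 → 72.15 g/mol.

72.15 g/mol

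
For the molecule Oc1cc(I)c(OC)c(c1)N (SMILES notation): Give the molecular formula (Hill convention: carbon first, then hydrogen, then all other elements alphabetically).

C7H8INO2

Walk through each heavy atom and fill implicit hydrogens from standard valence (C 4, N 3, O 2, S 2, halogen 1); for lowercase aromatic atoms, an aromatic c carries 1 H when it has two neighbours and 0 H with three, and aromatic n carries 0 H:
  atom 1: O, bond orders sum to 1 (valence 2) → 1 H
  atom 2: aromatic c, 3 neighbours → 0 H
  atom 3: aromatic c, 2 neighbours → 1 H
  atom 4: aromatic c, 3 neighbours → 0 H
  atom 5: I (halogen, monovalent) → 0 H
  atom 6: aromatic c, 3 neighbours → 0 H
  atom 7: O, bond orders sum to 2 (valence 2) → 0 H
  atom 8: C, bond orders sum to 1 (valence 4) → 3 H
  atom 9: aromatic c, 3 neighbours → 0 H
  atom 10: aromatic c, 2 neighbours → 1 H
  atom 11: N, bond orders sum to 1 (valence 3) → 2 H
Totals → C:7, H:8, I:1, N:1, O:2.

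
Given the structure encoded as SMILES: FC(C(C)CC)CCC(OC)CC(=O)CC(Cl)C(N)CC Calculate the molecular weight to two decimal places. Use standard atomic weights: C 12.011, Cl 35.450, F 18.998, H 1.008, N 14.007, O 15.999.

323.88 g/mol

First, the molecular formula is C16H31ClFNO2 (counting implicit H from valence).
  C: 16 × 12.011 = 192.176
  Cl: 1 × 35.450 = 35.450
  F: 1 × 18.998 = 18.998
  H: 31 × 1.008 = 31.248
  N: 1 × 14.007 = 14.007
  O: 2 × 15.999 = 31.998
Sum: 16×12.011 + 1×35.450 + 1×18.998 + 31×1.008 + 1×14.007 + 2×15.999 = 323.877 → 323.88 g/mol.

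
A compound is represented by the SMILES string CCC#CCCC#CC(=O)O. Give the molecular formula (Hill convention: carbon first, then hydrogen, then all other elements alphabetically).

Walk through each heavy atom and fill implicit hydrogens from standard valence (C 4, N 3, O 2, S 2, halogen 1):
  atom 1: C, bond orders sum to 1 (valence 4) → 3 H
  atom 2: C, bond orders sum to 2 (valence 4) → 2 H
  atom 3: C, bond orders sum to 4 (valence 4) → 0 H
  atom 4: C, bond orders sum to 4 (valence 4) → 0 H
  atom 5: C, bond orders sum to 2 (valence 4) → 2 H
  atom 6: C, bond orders sum to 2 (valence 4) → 2 H
  atom 7: C, bond orders sum to 4 (valence 4) → 0 H
  atom 8: C, bond orders sum to 4 (valence 4) → 0 H
  atom 9: C, bond orders sum to 4 (valence 4) → 0 H
  atom 10: O, bond orders sum to 2 (valence 2) → 0 H
  atom 11: O, bond orders sum to 1 (valence 2) → 1 H
Totals → C:9, H:10, O:2.
In Hill order: C9H10O2.

C9H10O2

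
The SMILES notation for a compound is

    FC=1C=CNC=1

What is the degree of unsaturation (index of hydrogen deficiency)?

3

Degree of unsaturation = (number of rings) + (number of π bonds).
Ring closures in the SMILES: 1.
π bonds: 2 double bonds (each 1 DoU) → 2 DoU from unsaturation.
Total DoU = 1 + 2 = 3.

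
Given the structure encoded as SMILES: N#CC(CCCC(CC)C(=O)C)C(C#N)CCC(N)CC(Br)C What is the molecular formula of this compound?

C18H30BrN3O

Walk through each heavy atom and fill implicit hydrogens from standard valence (C 4, N 3, O 2, S 2, halogen 1):
  atom 1: N, bond orders sum to 3 (valence 3) → 0 H
  atom 2: C, bond orders sum to 4 (valence 4) → 0 H
  atom 3: C, bond orders sum to 3 (valence 4) → 1 H
  atom 4: C, bond orders sum to 2 (valence 4) → 2 H
  atom 5: C, bond orders sum to 2 (valence 4) → 2 H
  atom 6: C, bond orders sum to 2 (valence 4) → 2 H
  atom 7: C, bond orders sum to 3 (valence 4) → 1 H
  atom 8: C, bond orders sum to 2 (valence 4) → 2 H
  atom 9: C, bond orders sum to 1 (valence 4) → 3 H
  atom 10: C, bond orders sum to 4 (valence 4) → 0 H
  atom 11: O, bond orders sum to 2 (valence 2) → 0 H
  atom 12: C, bond orders sum to 1 (valence 4) → 3 H
  atom 13: C, bond orders sum to 3 (valence 4) → 1 H
  atom 14: C, bond orders sum to 4 (valence 4) → 0 H
  atom 15: N, bond orders sum to 3 (valence 3) → 0 H
  atom 16: C, bond orders sum to 2 (valence 4) → 2 H
  atom 17: C, bond orders sum to 2 (valence 4) → 2 H
  atom 18: C, bond orders sum to 3 (valence 4) → 1 H
  atom 19: N, bond orders sum to 1 (valence 3) → 2 H
  atom 20: C, bond orders sum to 2 (valence 4) → 2 H
  atom 21: C, bond orders sum to 3 (valence 4) → 1 H
  atom 22: Br (halogen, monovalent) → 0 H
  atom 23: C, bond orders sum to 1 (valence 4) → 3 H
Totals → C:18, H:30, Br:1, N:3, O:1.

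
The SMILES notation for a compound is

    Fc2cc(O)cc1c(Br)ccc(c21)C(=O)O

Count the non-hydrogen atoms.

16

Every atom symbol written in the SMILES (organic subset) is one heavy atom; implicit H are not written.
Heavy atoms by element → Br:1, C:11, F:1, O:3.
Total: 16.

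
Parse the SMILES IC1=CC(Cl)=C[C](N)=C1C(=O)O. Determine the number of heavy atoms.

Every atom symbol written in the SMILES (organic subset) is one heavy atom; implicit H are not written.
Heavy atoms by element → C:7, Cl:1, I:1, N:1, O:2.
Total: 12.

12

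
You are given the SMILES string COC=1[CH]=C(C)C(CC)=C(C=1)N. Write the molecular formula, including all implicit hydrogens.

C10H15NO

Walk through each heavy atom and fill implicit hydrogens from standard valence (C 4, N 3, O 2, S 2, halogen 1):
  atom 1: C, bond orders sum to 1 (valence 4) → 3 H
  atom 2: O, bond orders sum to 2 (valence 2) → 0 H
  atom 3: C, bond orders sum to 4 (valence 4) → 0 H
  atom 4: C with explicit H count 1
  atom 5: C, bond orders sum to 4 (valence 4) → 0 H
  atom 6: C, bond orders sum to 1 (valence 4) → 3 H
  atom 7: C, bond orders sum to 4 (valence 4) → 0 H
  atom 8: C, bond orders sum to 2 (valence 4) → 2 H
  atom 9: C, bond orders sum to 1 (valence 4) → 3 H
  atom 10: C, bond orders sum to 4 (valence 4) → 0 H
  atom 11: C, bond orders sum to 3 (valence 4) → 1 H
  atom 12: N, bond orders sum to 1 (valence 3) → 2 H
Totals → C:10, H:15, N:1, O:1.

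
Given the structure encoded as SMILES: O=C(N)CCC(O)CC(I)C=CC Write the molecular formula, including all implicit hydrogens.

Walk through each heavy atom and fill implicit hydrogens from standard valence (C 4, N 3, O 2, S 2, halogen 1):
  atom 1: O, bond orders sum to 2 (valence 2) → 0 H
  atom 2: C, bond orders sum to 4 (valence 4) → 0 H
  atom 3: N, bond orders sum to 1 (valence 3) → 2 H
  atom 4: C, bond orders sum to 2 (valence 4) → 2 H
  atom 5: C, bond orders sum to 2 (valence 4) → 2 H
  atom 6: C, bond orders sum to 3 (valence 4) → 1 H
  atom 7: O, bond orders sum to 1 (valence 2) → 1 H
  atom 8: C, bond orders sum to 2 (valence 4) → 2 H
  atom 9: C, bond orders sum to 3 (valence 4) → 1 H
  atom 10: I (halogen, monovalent) → 0 H
  atom 11: C, bond orders sum to 3 (valence 4) → 1 H
  atom 12: C, bond orders sum to 3 (valence 4) → 1 H
  atom 13: C, bond orders sum to 1 (valence 4) → 3 H
Totals → C:9, H:16, I:1, N:1, O:2.

C9H16INO2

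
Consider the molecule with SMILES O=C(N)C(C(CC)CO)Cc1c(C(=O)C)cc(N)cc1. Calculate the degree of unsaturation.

Molecular formula: C15H22N2O3.
DoU = (2C + 2 + N − H − X) / 2, where X is the halogen count and O/S are ignored.
    = (2·15 + 2 + 2 − 22 − 0) / 2 = 12 / 2 = 6.

6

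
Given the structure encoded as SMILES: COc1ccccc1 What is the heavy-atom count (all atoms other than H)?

Every atom symbol written in the SMILES (organic subset) is one heavy atom; implicit H are not written.
Heavy atoms by element → C:7, O:1.
Total: 8.

8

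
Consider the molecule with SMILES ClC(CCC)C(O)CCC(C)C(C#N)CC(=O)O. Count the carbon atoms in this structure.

13

Count every carbon token in the SMILES (each C, including those in ring-closure positions and inside branches).
Carbon count: 13.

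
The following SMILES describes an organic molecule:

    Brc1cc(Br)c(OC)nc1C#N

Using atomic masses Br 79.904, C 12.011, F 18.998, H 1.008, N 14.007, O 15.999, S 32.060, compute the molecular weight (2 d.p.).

291.93 g/mol

First, the molecular formula is C7H4Br2N2O (counting implicit H from valence).
  Br: 2 × 79.904 = 159.808
  C: 7 × 12.011 = 84.077
  H: 4 × 1.008 = 4.032
  N: 2 × 14.007 = 28.014
  O: 1 × 15.999 = 15.999
Sum: 2×79.904 + 7×12.011 + 4×1.008 + 2×14.007 + 1×15.999 = 291.930 → 291.93 g/mol.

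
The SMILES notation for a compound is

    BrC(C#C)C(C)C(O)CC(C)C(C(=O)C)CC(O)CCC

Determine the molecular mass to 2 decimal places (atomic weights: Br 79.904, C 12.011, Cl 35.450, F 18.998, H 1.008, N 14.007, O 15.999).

361.32 g/mol

First, the molecular formula is C17H29BrO3 (counting implicit H from valence).
  Br: 1 × 79.904 = 79.904
  C: 17 × 12.011 = 204.187
  H: 29 × 1.008 = 29.232
  O: 3 × 15.999 = 47.997
Sum: 1×79.904 + 17×12.011 + 29×1.008 + 3×15.999 = 361.320 → 361.32 g/mol.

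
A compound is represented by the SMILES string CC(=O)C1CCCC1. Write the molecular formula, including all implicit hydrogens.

Walk through each heavy atom and fill implicit hydrogens from standard valence (C 4, N 3, O 2, S 2, halogen 1):
  atom 1: C, bond orders sum to 1 (valence 4) → 3 H
  atom 2: C, bond orders sum to 4 (valence 4) → 0 H
  atom 3: O, bond orders sum to 2 (valence 2) → 0 H
  atom 4: C, bond orders sum to 3 (valence 4) → 1 H
  atom 5: C, bond orders sum to 2 (valence 4) → 2 H
  atom 6: C, bond orders sum to 2 (valence 4) → 2 H
  atom 7: C, bond orders sum to 2 (valence 4) → 2 H
  atom 8: C, bond orders sum to 2 (valence 4) → 2 H
Totals → C:7, H:12, O:1.

C7H12O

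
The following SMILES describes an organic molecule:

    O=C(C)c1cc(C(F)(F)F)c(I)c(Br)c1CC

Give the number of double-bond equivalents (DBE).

5

Molecular formula: C11H9BrF3IO.
DoU = (2C + 2 + N − H − X) / 2, where X is the halogen count and O/S are ignored.
    = (2·11 + 2 + 0 − 9 − 5) / 2 = 10 / 2 = 5.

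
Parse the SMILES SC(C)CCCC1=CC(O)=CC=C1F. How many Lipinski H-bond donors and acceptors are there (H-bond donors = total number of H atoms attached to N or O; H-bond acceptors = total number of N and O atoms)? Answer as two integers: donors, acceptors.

1, 1

Donors: find every N or O and count the H atoms it carries.
  atom 10 (O): bond orders sum to 1 → 1 H
Lipinski HBD = 1.
Acceptors: N atoms = 0, O atoms = 1 → HBA = 1.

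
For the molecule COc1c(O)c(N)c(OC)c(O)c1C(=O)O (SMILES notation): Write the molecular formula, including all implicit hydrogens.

C9H11NO6

Walk through each heavy atom and fill implicit hydrogens from standard valence (C 4, N 3, O 2, S 2, halogen 1); for lowercase aromatic atoms, an aromatic c carries 1 H when it has two neighbours and 0 H with three, and aromatic n carries 0 H:
  atom 1: C, bond orders sum to 1 (valence 4) → 3 H
  atom 2: O, bond orders sum to 2 (valence 2) → 0 H
  atom 3: aromatic c, 3 neighbours → 0 H
  atom 4: aromatic c, 3 neighbours → 0 H
  atom 5: O, bond orders sum to 1 (valence 2) → 1 H
  atom 6: aromatic c, 3 neighbours → 0 H
  atom 7: N, bond orders sum to 1 (valence 3) → 2 H
  atom 8: aromatic c, 3 neighbours → 0 H
  atom 9: O, bond orders sum to 2 (valence 2) → 0 H
  atom 10: C, bond orders sum to 1 (valence 4) → 3 H
  atom 11: aromatic c, 3 neighbours → 0 H
  atom 12: O, bond orders sum to 1 (valence 2) → 1 H
  atom 13: aromatic c, 3 neighbours → 0 H
  atom 14: C, bond orders sum to 4 (valence 4) → 0 H
  atom 15: O, bond orders sum to 2 (valence 2) → 0 H
  atom 16: O, bond orders sum to 1 (valence 2) → 1 H
Totals → C:9, H:11, N:1, O:6.
In Hill order: C9H11NO6.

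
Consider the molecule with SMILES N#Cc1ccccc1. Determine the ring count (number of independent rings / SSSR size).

1

In SMILES, each pair of matching ring-closure digits denotes one ring-closing bond; the number of such bonds equals the number of independent rings.
Ring-closure bonds here: 1.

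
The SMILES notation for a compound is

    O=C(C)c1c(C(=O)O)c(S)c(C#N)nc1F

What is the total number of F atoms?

Scan the SMILES for F atoms (remember two-letter symbols like Cl and Br are single atoms).
Fluorine count: 1.

1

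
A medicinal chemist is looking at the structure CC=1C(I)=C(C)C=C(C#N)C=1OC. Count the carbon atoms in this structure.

Count every carbon token in the SMILES (each C, including those in ring-closure positions and inside branches).
Carbon count: 10.

10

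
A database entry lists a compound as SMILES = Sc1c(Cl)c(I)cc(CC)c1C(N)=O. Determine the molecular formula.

C9H9ClINOS

Walk through each heavy atom and fill implicit hydrogens from standard valence (C 4, N 3, O 2, S 2, halogen 1); for lowercase aromatic atoms, an aromatic c carries 1 H when it has two neighbours and 0 H with three, and aromatic n carries 0 H:
  atom 1: S, bond orders sum to 1 (valence 2) → 1 H
  atom 2: aromatic c, 3 neighbours → 0 H
  atom 3: aromatic c, 3 neighbours → 0 H
  atom 4: Cl (halogen, monovalent) → 0 H
  atom 5: aromatic c, 3 neighbours → 0 H
  atom 6: I (halogen, monovalent) → 0 H
  atom 7: aromatic c, 2 neighbours → 1 H
  atom 8: aromatic c, 3 neighbours → 0 H
  atom 9: C, bond orders sum to 2 (valence 4) → 2 H
  atom 10: C, bond orders sum to 1 (valence 4) → 3 H
  atom 11: aromatic c, 3 neighbours → 0 H
  atom 12: C, bond orders sum to 4 (valence 4) → 0 H
  atom 13: N, bond orders sum to 1 (valence 3) → 2 H
  atom 14: O, bond orders sum to 2 (valence 2) → 0 H
Totals → C:9, H:9, Cl:1, I:1, N:1, O:1, S:1.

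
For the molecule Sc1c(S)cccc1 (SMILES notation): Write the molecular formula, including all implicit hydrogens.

C6H6S2

Walk through each heavy atom and fill implicit hydrogens from standard valence (C 4, N 3, O 2, S 2, halogen 1); for lowercase aromatic atoms, an aromatic c carries 1 H when it has two neighbours and 0 H with three, and aromatic n carries 0 H:
  atom 1: S, bond orders sum to 1 (valence 2) → 1 H
  atom 2: aromatic c, 3 neighbours → 0 H
  atom 3: aromatic c, 3 neighbours → 0 H
  atom 4: S, bond orders sum to 1 (valence 2) → 1 H
  atom 5: aromatic c, 2 neighbours → 1 H
  atom 6: aromatic c, 2 neighbours → 1 H
  atom 7: aromatic c, 2 neighbours → 1 H
  atom 8: aromatic c, 2 neighbours → 1 H
Totals → C:6, H:6, S:2.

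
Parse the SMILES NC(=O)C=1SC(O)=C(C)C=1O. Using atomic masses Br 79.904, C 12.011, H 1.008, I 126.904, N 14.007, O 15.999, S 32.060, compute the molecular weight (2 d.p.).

First, the molecular formula is C6H7NO3S (counting implicit H from valence).
  C: 6 × 12.011 = 72.066
  H: 7 × 1.008 = 7.056
  N: 1 × 14.007 = 14.007
  O: 3 × 15.999 = 47.997
  S: 1 × 32.060 = 32.060
Sum: 6×12.011 + 7×1.008 + 1×14.007 + 3×15.999 + 1×32.060 = 173.186 → 173.19 g/mol.

173.19 g/mol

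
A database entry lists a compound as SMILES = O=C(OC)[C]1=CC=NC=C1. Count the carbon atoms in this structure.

7

Count every carbon token in the SMILES (each C, including those in ring-closure positions and inside branches).
Carbon count: 7.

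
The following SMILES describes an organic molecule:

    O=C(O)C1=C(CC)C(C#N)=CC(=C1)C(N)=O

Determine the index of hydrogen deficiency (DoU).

8

Molecular formula: C11H10N2O3.
DoU = (2C + 2 + N − H − X) / 2, where X is the halogen count and O/S are ignored.
    = (2·11 + 2 + 2 − 10 − 0) / 2 = 16 / 2 = 8.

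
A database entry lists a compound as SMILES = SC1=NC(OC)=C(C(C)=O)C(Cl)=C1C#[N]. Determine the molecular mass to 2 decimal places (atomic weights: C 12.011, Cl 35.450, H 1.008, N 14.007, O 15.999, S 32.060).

242.68 g/mol

First, the molecular formula is C9H7ClN2O2S (counting implicit H from valence).
  C: 9 × 12.011 = 108.099
  Cl: 1 × 35.450 = 35.450
  H: 7 × 1.008 = 7.056
  N: 2 × 14.007 = 28.014
  O: 2 × 15.999 = 31.998
  S: 1 × 32.060 = 32.060
Sum: 9×12.011 + 1×35.450 + 7×1.008 + 2×14.007 + 2×15.999 + 1×32.060 = 242.677 → 242.68 g/mol.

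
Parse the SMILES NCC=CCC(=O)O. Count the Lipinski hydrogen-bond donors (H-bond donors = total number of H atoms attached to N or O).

Donors: find every N or O and count the H atoms it carries.
  atom 1 (N): bond orders sum to 1 → 2 H
  atom 7 (O): bond orders sum to 2 → 0 H
  atom 8 (O): bond orders sum to 1 → 1 H
Lipinski HBD = 3.

3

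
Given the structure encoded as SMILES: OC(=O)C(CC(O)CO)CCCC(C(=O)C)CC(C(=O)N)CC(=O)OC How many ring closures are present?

In SMILES, each pair of matching ring-closure digits denotes one ring-closing bond; the number of such bonds equals the number of independent rings.
Ring-closure bonds here: 0.

0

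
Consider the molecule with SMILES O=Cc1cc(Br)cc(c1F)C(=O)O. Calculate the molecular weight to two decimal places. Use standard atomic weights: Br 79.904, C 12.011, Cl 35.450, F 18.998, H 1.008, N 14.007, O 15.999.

First, the molecular formula is C8H4BrFO3 (counting implicit H from valence).
  Br: 1 × 79.904 = 79.904
  C: 8 × 12.011 = 96.088
  F: 1 × 18.998 = 18.998
  H: 4 × 1.008 = 4.032
  O: 3 × 15.999 = 47.997
Sum: 1×79.904 + 8×12.011 + 1×18.998 + 4×1.008 + 3×15.999 = 247.019 → 247.02 g/mol.

247.02 g/mol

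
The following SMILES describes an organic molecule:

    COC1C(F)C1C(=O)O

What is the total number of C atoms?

Count every carbon token in the SMILES (each C, including those in ring-closure positions and inside branches).
Carbon count: 5.

5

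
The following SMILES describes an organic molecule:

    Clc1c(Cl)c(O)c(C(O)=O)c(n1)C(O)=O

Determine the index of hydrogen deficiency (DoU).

Molecular formula: C7H3Cl2NO5.
DoU = (2C + 2 + N − H − X) / 2, where X is the halogen count and O/S are ignored.
    = (2·7 + 2 + 1 − 3 − 2) / 2 = 12 / 2 = 6.

6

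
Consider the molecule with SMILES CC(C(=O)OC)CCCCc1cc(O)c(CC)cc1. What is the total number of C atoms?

16

Count every carbon token in the SMILES (each C, including those in ring-closure positions and inside branches).
Carbon count: 16.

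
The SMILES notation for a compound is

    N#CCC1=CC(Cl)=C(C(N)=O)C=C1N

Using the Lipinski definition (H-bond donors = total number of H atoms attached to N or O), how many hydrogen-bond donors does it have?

4

Donors: find every N or O and count the H atoms it carries.
  atom 1 (N): bond orders sum to 3 → 0 H
  atom 10 (N): bond orders sum to 1 → 2 H
  atom 11 (O): bond orders sum to 2 → 0 H
  atom 14 (N): bond orders sum to 1 → 2 H
Lipinski HBD = 4.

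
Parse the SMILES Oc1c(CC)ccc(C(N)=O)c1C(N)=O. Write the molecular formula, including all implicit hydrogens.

Walk through each heavy atom and fill implicit hydrogens from standard valence (C 4, N 3, O 2, S 2, halogen 1); for lowercase aromatic atoms, an aromatic c carries 1 H when it has two neighbours and 0 H with three, and aromatic n carries 0 H:
  atom 1: O, bond orders sum to 1 (valence 2) → 1 H
  atom 2: aromatic c, 3 neighbours → 0 H
  atom 3: aromatic c, 3 neighbours → 0 H
  atom 4: C, bond orders sum to 2 (valence 4) → 2 H
  atom 5: C, bond orders sum to 1 (valence 4) → 3 H
  atom 6: aromatic c, 2 neighbours → 1 H
  atom 7: aromatic c, 2 neighbours → 1 H
  atom 8: aromatic c, 3 neighbours → 0 H
  atom 9: C, bond orders sum to 4 (valence 4) → 0 H
  atom 10: N, bond orders sum to 1 (valence 3) → 2 H
  atom 11: O, bond orders sum to 2 (valence 2) → 0 H
  atom 12: aromatic c, 3 neighbours → 0 H
  atom 13: C, bond orders sum to 4 (valence 4) → 0 H
  atom 14: N, bond orders sum to 1 (valence 3) → 2 H
  atom 15: O, bond orders sum to 2 (valence 2) → 0 H
Totals → C:10, H:12, N:2, O:3.
In Hill order: C10H12N2O3.

C10H12N2O3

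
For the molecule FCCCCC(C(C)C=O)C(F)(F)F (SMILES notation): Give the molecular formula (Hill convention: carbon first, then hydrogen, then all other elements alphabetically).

C9H14F4O

Walk through each heavy atom and fill implicit hydrogens from standard valence (C 4, N 3, O 2, S 2, halogen 1):
  atom 1: F (halogen, monovalent) → 0 H
  atom 2: C, bond orders sum to 2 (valence 4) → 2 H
  atom 3: C, bond orders sum to 2 (valence 4) → 2 H
  atom 4: C, bond orders sum to 2 (valence 4) → 2 H
  atom 5: C, bond orders sum to 2 (valence 4) → 2 H
  atom 6: C, bond orders sum to 3 (valence 4) → 1 H
  atom 7: C, bond orders sum to 3 (valence 4) → 1 H
  atom 8: C, bond orders sum to 1 (valence 4) → 3 H
  atom 9: C, bond orders sum to 3 (valence 4) → 1 H
  atom 10: O, bond orders sum to 2 (valence 2) → 0 H
  atom 11: C, bond orders sum to 4 (valence 4) → 0 H
  atom 12: F (halogen, monovalent) → 0 H
  atom 13: F (halogen, monovalent) → 0 H
  atom 14: F (halogen, monovalent) → 0 H
Totals → C:9, H:14, F:4, O:1.
In Hill order: C9H14F4O.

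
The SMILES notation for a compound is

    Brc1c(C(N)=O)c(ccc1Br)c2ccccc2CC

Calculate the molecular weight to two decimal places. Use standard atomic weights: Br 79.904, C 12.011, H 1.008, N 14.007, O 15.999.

383.08 g/mol

First, the molecular formula is C15H13Br2NO (counting implicit H from valence).
  Br: 2 × 79.904 = 159.808
  C: 15 × 12.011 = 180.165
  H: 13 × 1.008 = 13.104
  N: 1 × 14.007 = 14.007
  O: 1 × 15.999 = 15.999
Sum: 2×79.904 + 15×12.011 + 13×1.008 + 1×14.007 + 1×15.999 = 383.083 → 383.08 g/mol.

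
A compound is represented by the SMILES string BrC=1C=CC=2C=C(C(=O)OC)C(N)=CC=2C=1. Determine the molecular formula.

Walk through each heavy atom and fill implicit hydrogens from standard valence (C 4, N 3, O 2, S 2, halogen 1):
  atom 1: Br (halogen, monovalent) → 0 H
  atom 2: C, bond orders sum to 4 (valence 4) → 0 H
  atom 3: C, bond orders sum to 3 (valence 4) → 1 H
  atom 4: C, bond orders sum to 3 (valence 4) → 1 H
  atom 5: C, bond orders sum to 4 (valence 4) → 0 H
  atom 6: C, bond orders sum to 3 (valence 4) → 1 H
  atom 7: C, bond orders sum to 4 (valence 4) → 0 H
  atom 8: C, bond orders sum to 4 (valence 4) → 0 H
  atom 9: O, bond orders sum to 2 (valence 2) → 0 H
  atom 10: O, bond orders sum to 2 (valence 2) → 0 H
  atom 11: C, bond orders sum to 1 (valence 4) → 3 H
  atom 12: C, bond orders sum to 4 (valence 4) → 0 H
  atom 13: N, bond orders sum to 1 (valence 3) → 2 H
  atom 14: C, bond orders sum to 3 (valence 4) → 1 H
  atom 15: C, bond orders sum to 4 (valence 4) → 0 H
  atom 16: C, bond orders sum to 3 (valence 4) → 1 H
Totals → C:12, H:10, Br:1, N:1, O:2.

C12H10BrNO2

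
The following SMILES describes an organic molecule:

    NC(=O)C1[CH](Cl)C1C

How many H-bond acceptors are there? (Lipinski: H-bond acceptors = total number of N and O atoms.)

N atoms: 1; O atoms: 1.
Lipinski HBA = 1 + 1 = 2.

2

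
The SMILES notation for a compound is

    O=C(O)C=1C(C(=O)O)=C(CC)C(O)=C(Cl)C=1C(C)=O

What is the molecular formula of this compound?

Walk through each heavy atom and fill implicit hydrogens from standard valence (C 4, N 3, O 2, S 2, halogen 1):
  atom 1: O, bond orders sum to 2 (valence 2) → 0 H
  atom 2: C, bond orders sum to 4 (valence 4) → 0 H
  atom 3: O, bond orders sum to 1 (valence 2) → 1 H
  atom 4: C, bond orders sum to 4 (valence 4) → 0 H
  atom 5: C, bond orders sum to 4 (valence 4) → 0 H
  atom 6: C, bond orders sum to 4 (valence 4) → 0 H
  atom 7: O, bond orders sum to 2 (valence 2) → 0 H
  atom 8: O, bond orders sum to 1 (valence 2) → 1 H
  atom 9: C, bond orders sum to 4 (valence 4) → 0 H
  atom 10: C, bond orders sum to 2 (valence 4) → 2 H
  atom 11: C, bond orders sum to 1 (valence 4) → 3 H
  atom 12: C, bond orders sum to 4 (valence 4) → 0 H
  atom 13: O, bond orders sum to 1 (valence 2) → 1 H
  atom 14: C, bond orders sum to 4 (valence 4) → 0 H
  atom 15: Cl (halogen, monovalent) → 0 H
  atom 16: C, bond orders sum to 4 (valence 4) → 0 H
  atom 17: C, bond orders sum to 4 (valence 4) → 0 H
  atom 18: C, bond orders sum to 1 (valence 4) → 3 H
  atom 19: O, bond orders sum to 2 (valence 2) → 0 H
Totals → C:12, H:11, Cl:1, O:6.

C12H11ClO6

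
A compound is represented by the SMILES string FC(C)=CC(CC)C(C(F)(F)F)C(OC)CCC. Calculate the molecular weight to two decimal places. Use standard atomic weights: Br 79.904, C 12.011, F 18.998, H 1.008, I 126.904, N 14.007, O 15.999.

270.31 g/mol

First, the molecular formula is C13H22F4O (counting implicit H from valence).
  C: 13 × 12.011 = 156.143
  F: 4 × 18.998 = 75.992
  H: 22 × 1.008 = 22.176
  O: 1 × 15.999 = 15.999
Sum: 13×12.011 + 4×18.998 + 22×1.008 + 1×15.999 = 270.310 → 270.31 g/mol.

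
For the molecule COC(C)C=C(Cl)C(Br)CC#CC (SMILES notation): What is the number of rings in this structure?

In SMILES, each pair of matching ring-closure digits denotes one ring-closing bond; the number of such bonds equals the number of independent rings.
Ring-closure bonds here: 0.

0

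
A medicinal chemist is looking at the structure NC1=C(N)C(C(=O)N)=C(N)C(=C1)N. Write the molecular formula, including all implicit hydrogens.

C7H11N5O

Walk through each heavy atom and fill implicit hydrogens from standard valence (C 4, N 3, O 2, S 2, halogen 1):
  atom 1: N, bond orders sum to 1 (valence 3) → 2 H
  atom 2: C, bond orders sum to 4 (valence 4) → 0 H
  atom 3: C, bond orders sum to 4 (valence 4) → 0 H
  atom 4: N, bond orders sum to 1 (valence 3) → 2 H
  atom 5: C, bond orders sum to 4 (valence 4) → 0 H
  atom 6: C, bond orders sum to 4 (valence 4) → 0 H
  atom 7: O, bond orders sum to 2 (valence 2) → 0 H
  atom 8: N, bond orders sum to 1 (valence 3) → 2 H
  atom 9: C, bond orders sum to 4 (valence 4) → 0 H
  atom 10: N, bond orders sum to 1 (valence 3) → 2 H
  atom 11: C, bond orders sum to 4 (valence 4) → 0 H
  atom 12: C, bond orders sum to 3 (valence 4) → 1 H
  atom 13: N, bond orders sum to 1 (valence 3) → 2 H
Totals → C:7, H:11, N:5, O:1.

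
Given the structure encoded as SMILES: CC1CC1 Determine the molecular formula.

Walk through each heavy atom and fill implicit hydrogens from standard valence (C 4, N 3, O 2, S 2, halogen 1):
  atom 1: C, bond orders sum to 1 (valence 4) → 3 H
  atom 2: C, bond orders sum to 3 (valence 4) → 1 H
  atom 3: C, bond orders sum to 2 (valence 4) → 2 H
  atom 4: C, bond orders sum to 2 (valence 4) → 2 H
Totals → C:4, H:8.

C4H8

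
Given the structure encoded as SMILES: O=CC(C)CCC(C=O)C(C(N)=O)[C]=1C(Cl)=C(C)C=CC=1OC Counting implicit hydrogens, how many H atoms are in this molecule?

Walk through each heavy atom and fill implicit hydrogens from standard valence (C 4, N 3, O 2, S 2, halogen 1):
  atom 1: O, bond orders sum to 2 (valence 2) → 0 H
  atom 2: C, bond orders sum to 3 (valence 4) → 1 H
  atom 3: C, bond orders sum to 3 (valence 4) → 1 H
  atom 4: C, bond orders sum to 1 (valence 4) → 3 H
  atom 5: C, bond orders sum to 2 (valence 4) → 2 H
  atom 6: C, bond orders sum to 2 (valence 4) → 2 H
  atom 7: C, bond orders sum to 3 (valence 4) → 1 H
  atom 8: C, bond orders sum to 3 (valence 4) → 1 H
  atom 9: O, bond orders sum to 2 (valence 2) → 0 H
  atom 10: C, bond orders sum to 3 (valence 4) → 1 H
  atom 11: C, bond orders sum to 4 (valence 4) → 0 H
  atom 12: N, bond orders sum to 1 (valence 3) → 2 H
  atom 13: O, bond orders sum to 2 (valence 2) → 0 H
  atom 14: C with explicit H count 0
  atom 15: C, bond orders sum to 4 (valence 4) → 0 H
  atom 16: Cl (halogen, monovalent) → 0 H
  atom 17: C, bond orders sum to 4 (valence 4) → 0 H
  atom 18: C, bond orders sum to 1 (valence 4) → 3 H
  atom 19: C, bond orders sum to 3 (valence 4) → 1 H
  atom 20: C, bond orders sum to 3 (valence 4) → 1 H
  atom 21: C, bond orders sum to 4 (valence 4) → 0 H
  atom 22: O, bond orders sum to 2 (valence 2) → 0 H
  atom 23: C, bond orders sum to 1 (valence 4) → 3 H
Total hydrogens: 22.

22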